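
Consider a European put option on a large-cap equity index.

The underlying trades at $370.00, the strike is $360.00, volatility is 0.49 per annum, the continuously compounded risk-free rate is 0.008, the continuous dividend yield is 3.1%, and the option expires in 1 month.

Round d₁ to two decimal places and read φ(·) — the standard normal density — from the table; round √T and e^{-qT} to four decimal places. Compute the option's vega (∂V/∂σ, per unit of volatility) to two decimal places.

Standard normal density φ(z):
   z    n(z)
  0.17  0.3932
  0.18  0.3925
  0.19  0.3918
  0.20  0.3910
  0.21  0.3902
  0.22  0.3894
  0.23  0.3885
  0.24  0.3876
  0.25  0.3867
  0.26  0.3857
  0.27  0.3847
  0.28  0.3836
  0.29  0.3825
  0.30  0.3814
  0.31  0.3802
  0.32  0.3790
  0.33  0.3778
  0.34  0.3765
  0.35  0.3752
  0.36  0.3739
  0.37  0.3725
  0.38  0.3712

41.20

σ√T = 0.49·√0.08333 = 0.1415
d₁ = [ln(370/360) + (0.008 − 0.031 + 0.49²/2)·0.08333] / 0.1415 = [0.0274 + 0.0081] / 0.1415 = 0.2509 → 0.25
√T = √0.08333 = 0.2887
φ(d₁) = φ(0.25) = 0.3867
e^(−qT) = e^(−0.031·0.08333) = 0.9974
vega = S·e^(−qT)·φ(d₁)·√T = 370·0.9974·0.3867·0.2887 = 41.1995
(Call and put vega coincide under Black-Scholes.)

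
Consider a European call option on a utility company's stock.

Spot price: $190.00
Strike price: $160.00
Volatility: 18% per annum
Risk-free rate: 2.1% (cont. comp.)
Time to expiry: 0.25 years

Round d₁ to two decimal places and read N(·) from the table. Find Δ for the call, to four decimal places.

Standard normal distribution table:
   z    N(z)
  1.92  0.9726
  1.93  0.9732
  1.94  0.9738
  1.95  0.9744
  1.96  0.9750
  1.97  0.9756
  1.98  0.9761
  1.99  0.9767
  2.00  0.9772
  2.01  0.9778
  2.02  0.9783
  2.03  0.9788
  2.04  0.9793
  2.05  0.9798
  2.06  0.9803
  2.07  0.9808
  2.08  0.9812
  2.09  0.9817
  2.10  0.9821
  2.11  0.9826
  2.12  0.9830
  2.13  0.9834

T = 0.25;  σ√T = 0.0900
d₁ = [ln(190/160) + (0.021 + 0.18²/2)·0.25] / 0.0900 = [0.1719 + 0.0093] / 0.0900 = 2.0128 ≈ 2.01
N(d₁) = N(2.01) = 0.9778
Δ_call = N(d₁) = 0.9778

0.9778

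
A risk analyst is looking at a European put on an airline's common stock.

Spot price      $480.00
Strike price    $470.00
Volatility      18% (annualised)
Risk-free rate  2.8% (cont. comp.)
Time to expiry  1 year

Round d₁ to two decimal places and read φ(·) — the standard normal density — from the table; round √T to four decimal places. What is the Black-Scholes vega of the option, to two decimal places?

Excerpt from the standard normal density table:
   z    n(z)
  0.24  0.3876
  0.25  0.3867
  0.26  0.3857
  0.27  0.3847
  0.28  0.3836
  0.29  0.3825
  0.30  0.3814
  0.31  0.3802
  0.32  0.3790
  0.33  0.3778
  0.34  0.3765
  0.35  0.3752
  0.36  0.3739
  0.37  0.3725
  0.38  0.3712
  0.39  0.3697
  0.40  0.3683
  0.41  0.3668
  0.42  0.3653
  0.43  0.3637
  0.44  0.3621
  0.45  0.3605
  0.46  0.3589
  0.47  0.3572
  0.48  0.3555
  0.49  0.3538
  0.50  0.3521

σ√T = 0.18 × 1.0000 = 0.1800
d₁ = [ln(480/470) + (0.028 + 0.18²/2)·1] / 0.1800 = [0.0211 + 0.0442] / 0.1800 = 0.3625 ⇒ 0.36
√T = √1 = 1.0000
φ(d₁) = φ(0.36) = 0.3739
vega = S·φ(d₁)·√T = 480·0.3739·1.0000 = 179.4720
(Call and put vega coincide under Black-Scholes.)

179.47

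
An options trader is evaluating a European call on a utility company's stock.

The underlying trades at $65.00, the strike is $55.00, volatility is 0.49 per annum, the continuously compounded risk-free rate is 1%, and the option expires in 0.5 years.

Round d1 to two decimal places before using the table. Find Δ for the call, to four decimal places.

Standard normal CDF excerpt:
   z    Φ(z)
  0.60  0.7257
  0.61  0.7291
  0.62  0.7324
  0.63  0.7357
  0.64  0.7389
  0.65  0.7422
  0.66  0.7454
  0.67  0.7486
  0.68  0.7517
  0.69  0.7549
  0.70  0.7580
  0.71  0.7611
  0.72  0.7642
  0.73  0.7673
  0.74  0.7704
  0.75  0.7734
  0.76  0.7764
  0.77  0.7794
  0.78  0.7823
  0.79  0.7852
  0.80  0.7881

σ√T = 0.49·√0.5 = 0.3465
d₁ = [ln(65/55) + (0.01 + ½·0.49²)·0.5] / (σ√T) = (0.1671 + 0.0650) / 0.3465 = 0.6698 which rounds to 0.67
N(d₁) = N(0.67) = 0.7486
Δ_call = N(d₁) = 0.7486

0.7486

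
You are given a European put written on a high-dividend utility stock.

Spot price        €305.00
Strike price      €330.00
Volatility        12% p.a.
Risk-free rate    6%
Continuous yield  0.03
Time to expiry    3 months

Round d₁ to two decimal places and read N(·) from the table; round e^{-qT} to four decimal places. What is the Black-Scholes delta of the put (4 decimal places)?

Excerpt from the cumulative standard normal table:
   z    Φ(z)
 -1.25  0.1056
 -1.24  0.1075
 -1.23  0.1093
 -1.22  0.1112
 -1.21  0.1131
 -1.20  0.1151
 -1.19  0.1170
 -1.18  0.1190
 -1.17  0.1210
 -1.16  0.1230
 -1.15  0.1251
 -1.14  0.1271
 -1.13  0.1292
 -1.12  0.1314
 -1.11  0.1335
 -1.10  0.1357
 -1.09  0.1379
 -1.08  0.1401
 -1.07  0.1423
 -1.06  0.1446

-0.8704

T = 0.25;  σ√T = 0.0600
ln(S/K) + (r − q + σ²/2)T = ln(305/330) + (0.06 − 0.03 + 0.12²/2)·0.25 = -0.0788 + 0.0093 = -0.0695
d₁ = -0.0695 / 0.0600 = -1.1580 → -1.16
N(d₁) = N(-1.16) = 0.1230
Δ_put = exp(−qT)·(N(d₁) − 1) = 0.9925·(0.1230 − 1) = -0.8704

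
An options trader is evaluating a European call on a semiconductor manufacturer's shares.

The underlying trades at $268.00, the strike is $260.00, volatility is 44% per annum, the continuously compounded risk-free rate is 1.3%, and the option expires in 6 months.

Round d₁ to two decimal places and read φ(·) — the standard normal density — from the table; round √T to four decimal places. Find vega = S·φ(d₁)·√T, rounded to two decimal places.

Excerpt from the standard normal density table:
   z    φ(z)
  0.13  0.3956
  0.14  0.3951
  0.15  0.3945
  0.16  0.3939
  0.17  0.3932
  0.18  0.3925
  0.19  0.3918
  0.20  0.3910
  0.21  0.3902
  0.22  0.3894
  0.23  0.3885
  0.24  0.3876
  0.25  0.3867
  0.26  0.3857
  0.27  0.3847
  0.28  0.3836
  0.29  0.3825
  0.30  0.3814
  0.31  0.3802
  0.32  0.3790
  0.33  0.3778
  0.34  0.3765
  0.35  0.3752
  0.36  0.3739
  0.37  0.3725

72.90

σ√T = 0.44 × 0.7071 = 0.3111
d₁ = [ln(268/260) + (0.013 + 0.44²/2)·0.5] / 0.3111 = [0.0303 + 0.0549] / 0.3111 = 0.2739 ≈ 0.27
√T = √0.5 = 0.7071
φ(d₁) = φ(0.27) = 0.3847
vega = S·φ(d₁)·√T = 268·0.3847·0.7071 = 72.9017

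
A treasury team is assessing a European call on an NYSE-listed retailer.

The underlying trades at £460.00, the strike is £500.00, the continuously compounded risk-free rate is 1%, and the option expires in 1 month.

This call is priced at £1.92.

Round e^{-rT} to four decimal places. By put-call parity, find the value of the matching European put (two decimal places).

e^(−rT) = e^(−0.01·0.08333) = 0.9992
Put-call parity: C − P = S − K·e^(−rT) = 460 − 500·0.9992 = 460 − 499.6000 = -39.6000
P = C − (C − P) = 1.92 − (-39.6000) = 41.5200

£41.52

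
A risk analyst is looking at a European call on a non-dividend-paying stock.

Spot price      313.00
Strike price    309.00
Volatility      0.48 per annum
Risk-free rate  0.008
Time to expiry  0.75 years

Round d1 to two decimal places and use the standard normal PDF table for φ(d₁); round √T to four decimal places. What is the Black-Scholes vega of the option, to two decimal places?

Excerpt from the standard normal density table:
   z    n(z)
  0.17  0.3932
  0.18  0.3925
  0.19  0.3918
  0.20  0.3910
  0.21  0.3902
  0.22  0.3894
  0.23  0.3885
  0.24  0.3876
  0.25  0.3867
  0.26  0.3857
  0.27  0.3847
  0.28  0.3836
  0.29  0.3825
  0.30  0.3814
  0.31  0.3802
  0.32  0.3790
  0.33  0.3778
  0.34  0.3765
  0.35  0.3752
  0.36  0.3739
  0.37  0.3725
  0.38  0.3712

104.82

σ√T = 0.48 × 0.8660 = 0.4157
d₁ = [ln(313/309) + (0.008 + ½·0.48²)·0.75] / (σ√T) = (0.0129 + 0.0924) / 0.4157 = 0.2532 ≈ 0.25
√T = √0.75 = 0.8660
φ(d₁) = φ(0.25) = 0.3867
vega = S·φ(d₁)·√T = 313·0.3867·0.8660 = 104.8181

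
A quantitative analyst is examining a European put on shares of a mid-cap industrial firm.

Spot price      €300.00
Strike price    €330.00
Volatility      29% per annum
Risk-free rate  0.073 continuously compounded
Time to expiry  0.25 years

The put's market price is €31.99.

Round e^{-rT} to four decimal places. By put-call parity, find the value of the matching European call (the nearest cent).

e^(−rT) = e^(−0.073·0.25) = 0.9819
Put-call parity: C − P = S − K·e^(−rT) = 300 − 330·0.9819 = 300 − 324.0270 = -24.0270
C = P + (C − P) = 31.99 + (-24.0270) = 7.9630

€7.96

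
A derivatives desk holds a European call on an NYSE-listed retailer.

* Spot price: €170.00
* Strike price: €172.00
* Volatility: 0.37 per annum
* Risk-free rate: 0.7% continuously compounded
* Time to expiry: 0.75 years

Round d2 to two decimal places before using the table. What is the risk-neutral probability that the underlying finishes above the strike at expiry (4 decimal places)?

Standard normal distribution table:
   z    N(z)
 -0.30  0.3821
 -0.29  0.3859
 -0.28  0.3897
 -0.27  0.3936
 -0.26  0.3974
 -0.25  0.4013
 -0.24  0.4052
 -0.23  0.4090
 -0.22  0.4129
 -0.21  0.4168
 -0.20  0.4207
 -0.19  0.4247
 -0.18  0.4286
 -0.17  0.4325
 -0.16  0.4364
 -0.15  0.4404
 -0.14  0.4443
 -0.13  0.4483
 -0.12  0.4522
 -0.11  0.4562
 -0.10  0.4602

σ√T = 0.37 × 0.8660 = 0.3204
d₁ = [ln(170/172) + (0.007 + 0.37²/2)·0.75] / 0.3204 = [-0.0117 + 0.0566] / 0.3204 = 0.1401 → 0.14
d₂ = d₁ − σ√T = 0.1401 − 0.3204 = -0.1803 → -0.18
Risk-neutral Pr[S_T > K] = N(d₂) = N(-0.18) = 0.4286

0.4286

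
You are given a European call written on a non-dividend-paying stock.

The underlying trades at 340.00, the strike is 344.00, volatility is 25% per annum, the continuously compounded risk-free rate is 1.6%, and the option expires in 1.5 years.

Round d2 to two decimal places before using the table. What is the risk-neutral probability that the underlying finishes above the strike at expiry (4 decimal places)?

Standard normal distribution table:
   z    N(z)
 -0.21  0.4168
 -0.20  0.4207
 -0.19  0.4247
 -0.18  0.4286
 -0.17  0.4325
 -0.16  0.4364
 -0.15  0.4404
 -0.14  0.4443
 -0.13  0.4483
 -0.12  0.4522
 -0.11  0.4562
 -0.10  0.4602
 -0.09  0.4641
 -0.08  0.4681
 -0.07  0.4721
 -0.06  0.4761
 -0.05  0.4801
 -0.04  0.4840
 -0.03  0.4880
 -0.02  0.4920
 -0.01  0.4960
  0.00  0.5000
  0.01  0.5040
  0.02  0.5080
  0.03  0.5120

T = 1.5;  σ√T = 0.3062
ln(S/K) + (r + σ²/2)T = ln(340/344) + (0.016 + 0.25²/2)·1.5 = -0.0117 + 0.0709 = 0.0592
d₁ = 0.0592 / 0.3062 = 0.1933 which rounds to 0.19
d₂ = d₁ − σ√T = 0.1933 − 0.3062 = -0.1129 which rounds to -0.11
Pr(exercise) under Q = N(d₂) = 0.4562

0.4562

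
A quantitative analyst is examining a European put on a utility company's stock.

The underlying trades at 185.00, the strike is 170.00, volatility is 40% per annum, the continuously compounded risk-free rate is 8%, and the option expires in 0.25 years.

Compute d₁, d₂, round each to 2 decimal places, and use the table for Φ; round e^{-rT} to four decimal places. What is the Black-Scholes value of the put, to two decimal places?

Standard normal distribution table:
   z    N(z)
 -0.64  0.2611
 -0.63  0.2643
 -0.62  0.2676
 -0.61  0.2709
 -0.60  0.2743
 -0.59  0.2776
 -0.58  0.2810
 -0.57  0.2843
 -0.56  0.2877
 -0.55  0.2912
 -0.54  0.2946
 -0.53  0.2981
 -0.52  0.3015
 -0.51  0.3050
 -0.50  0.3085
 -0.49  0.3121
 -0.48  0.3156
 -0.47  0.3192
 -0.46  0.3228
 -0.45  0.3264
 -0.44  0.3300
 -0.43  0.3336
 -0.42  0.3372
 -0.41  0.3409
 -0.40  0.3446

σ√T = 0.4·√0.25 = 0.2000
d₁ = [ln(185/170) + (0.08 + 0.4²/2)·0.25] / 0.2000 = [0.0846 + 0.0400] / 0.2000 = 0.6228 → 0.62
d₂ = d₁ − σ√T = 0.6228 − 0.2000 = 0.4228 → 0.42
exp(−rT) = exp(−0.08·0.25) = 0.9802
N(−d₂) = N(-0.42) = 0.3372;  N(−d₁) = N(-0.62) = 0.2676
P = 170·0.9802·0.3372 − 185·0.2676 = 56.1890 − 49.5060 = 6.6830

6.68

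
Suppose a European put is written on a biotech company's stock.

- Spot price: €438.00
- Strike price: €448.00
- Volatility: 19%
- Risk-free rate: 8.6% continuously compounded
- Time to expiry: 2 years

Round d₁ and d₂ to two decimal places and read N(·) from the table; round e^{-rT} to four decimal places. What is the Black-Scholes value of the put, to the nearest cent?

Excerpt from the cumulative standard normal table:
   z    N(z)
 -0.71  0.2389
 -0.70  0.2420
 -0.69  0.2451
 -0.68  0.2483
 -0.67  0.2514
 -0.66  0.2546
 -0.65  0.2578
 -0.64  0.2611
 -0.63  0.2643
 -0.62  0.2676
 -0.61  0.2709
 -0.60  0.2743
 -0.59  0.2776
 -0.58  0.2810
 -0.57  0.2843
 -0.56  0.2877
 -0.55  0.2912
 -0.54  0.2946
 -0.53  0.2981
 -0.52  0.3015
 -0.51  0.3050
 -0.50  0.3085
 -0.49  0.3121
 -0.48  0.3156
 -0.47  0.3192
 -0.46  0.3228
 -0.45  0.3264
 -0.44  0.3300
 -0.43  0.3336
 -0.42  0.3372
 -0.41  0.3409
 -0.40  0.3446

€19.84

T = 2;  σ√T = 0.2687
d₁ = [ln(438/448) + (0.086 + 0.19²/2)·2] / 0.2687 = [-0.0226 + 0.2081] / 0.2687 = 0.6905 → 0.69
d₂ = d₁ − σ√T = 0.6905 − 0.2687 = 0.4218 → 0.42
e^(−rT) = e^(−0.086·2) = 0.8420
N(−d₂) = N(-0.42) = 0.3372;  N(−d₁) = N(-0.69) = 0.2451
P = 448·0.8420·0.3372 − 438·0.2451 = 127.1972 − 107.3538 = 19.8434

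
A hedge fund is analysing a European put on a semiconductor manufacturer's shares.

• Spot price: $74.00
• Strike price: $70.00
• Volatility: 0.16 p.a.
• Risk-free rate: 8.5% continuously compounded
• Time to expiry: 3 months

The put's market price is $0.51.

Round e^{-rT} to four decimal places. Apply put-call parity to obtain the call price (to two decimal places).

$5.98

exp(−rT) = exp(−0.085·0.25) = 0.9790
Put-call parity: C − P = S − K·e^(−rT) = 74 − 70·0.9790 = 74 − 68.5300 = 5.4700
C = P + (C − P) = 0.51 + (5.4700) = 5.9800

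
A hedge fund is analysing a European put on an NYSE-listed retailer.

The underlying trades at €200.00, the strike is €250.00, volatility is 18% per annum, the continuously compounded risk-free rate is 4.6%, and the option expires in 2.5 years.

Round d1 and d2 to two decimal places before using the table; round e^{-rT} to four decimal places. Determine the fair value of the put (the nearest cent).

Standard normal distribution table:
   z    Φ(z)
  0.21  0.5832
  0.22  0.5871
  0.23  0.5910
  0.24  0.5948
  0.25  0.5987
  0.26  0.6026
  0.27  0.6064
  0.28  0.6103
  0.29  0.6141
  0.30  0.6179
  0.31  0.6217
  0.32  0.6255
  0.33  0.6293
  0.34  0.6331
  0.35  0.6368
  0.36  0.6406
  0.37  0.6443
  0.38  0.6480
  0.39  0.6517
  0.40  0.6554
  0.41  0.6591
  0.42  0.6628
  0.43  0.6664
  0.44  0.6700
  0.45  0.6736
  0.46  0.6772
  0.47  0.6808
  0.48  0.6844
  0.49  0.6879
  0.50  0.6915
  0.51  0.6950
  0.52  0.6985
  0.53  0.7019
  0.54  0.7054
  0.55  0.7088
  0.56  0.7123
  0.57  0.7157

σ√T = 0.18 × 1.5811 = 0.2846
ln(S/K) + (r + σ²/2)T = ln(200/250) + (0.046 + 0.18²/2)·2.5 = -0.2231 + 0.1555 = -0.0676
d₁ = -0.0676 / 0.2846 = -0.2377 ≈ -0.24
d₂ = d₁ − σ√T = -0.2377 − 0.2846 = -0.5223 ≈ -0.52
e^(−rT) = e^(−0.046·2.5) = 0.8914
N(−d₂) = N(0.52) = 0.6985;  N(−d₁) = N(0.24) = 0.5948
P = 250·0.8914·0.6985 − 200·0.5948 = 155.6607 − 118.9600 = 36.7007

€36.70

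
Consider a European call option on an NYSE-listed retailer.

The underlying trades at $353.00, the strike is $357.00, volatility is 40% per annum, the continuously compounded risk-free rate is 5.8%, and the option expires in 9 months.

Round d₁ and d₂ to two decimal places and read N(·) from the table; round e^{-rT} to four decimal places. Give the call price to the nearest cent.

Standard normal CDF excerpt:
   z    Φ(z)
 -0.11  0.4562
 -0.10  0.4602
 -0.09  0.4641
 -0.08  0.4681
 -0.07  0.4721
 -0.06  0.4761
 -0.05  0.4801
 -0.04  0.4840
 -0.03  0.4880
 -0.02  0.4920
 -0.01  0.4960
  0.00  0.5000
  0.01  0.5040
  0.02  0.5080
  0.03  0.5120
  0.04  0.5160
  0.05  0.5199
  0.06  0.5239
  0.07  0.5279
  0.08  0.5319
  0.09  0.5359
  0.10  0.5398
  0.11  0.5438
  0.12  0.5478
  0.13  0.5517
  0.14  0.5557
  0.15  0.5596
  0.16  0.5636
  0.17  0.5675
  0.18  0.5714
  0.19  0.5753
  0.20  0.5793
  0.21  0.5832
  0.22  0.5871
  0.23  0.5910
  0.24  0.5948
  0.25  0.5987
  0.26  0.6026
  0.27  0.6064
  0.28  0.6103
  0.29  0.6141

σ√T = 0.4 × 0.8660 = 0.3464
ln(S/K) + (r + σ²/2)T = ln(353/357) + (0.058 + 0.4²/2)·0.75 = -0.0113 + 0.1035 = 0.0922
d₁ = 0.0922 / 0.3464 = 0.2663 → 0.27
d₂ = d₁ − σ√T = 0.2663 − 0.3464 = -0.0802 → -0.08
e^(−rT) = e^(−0.058·0.75) = 0.9574
C = 353·N(0.27) − 357·0.9574·N(-0.08) = 353·0.6064 − 357·0.9574·0.4681 = 214.0592 − 159.9927 = 54.0665

$54.07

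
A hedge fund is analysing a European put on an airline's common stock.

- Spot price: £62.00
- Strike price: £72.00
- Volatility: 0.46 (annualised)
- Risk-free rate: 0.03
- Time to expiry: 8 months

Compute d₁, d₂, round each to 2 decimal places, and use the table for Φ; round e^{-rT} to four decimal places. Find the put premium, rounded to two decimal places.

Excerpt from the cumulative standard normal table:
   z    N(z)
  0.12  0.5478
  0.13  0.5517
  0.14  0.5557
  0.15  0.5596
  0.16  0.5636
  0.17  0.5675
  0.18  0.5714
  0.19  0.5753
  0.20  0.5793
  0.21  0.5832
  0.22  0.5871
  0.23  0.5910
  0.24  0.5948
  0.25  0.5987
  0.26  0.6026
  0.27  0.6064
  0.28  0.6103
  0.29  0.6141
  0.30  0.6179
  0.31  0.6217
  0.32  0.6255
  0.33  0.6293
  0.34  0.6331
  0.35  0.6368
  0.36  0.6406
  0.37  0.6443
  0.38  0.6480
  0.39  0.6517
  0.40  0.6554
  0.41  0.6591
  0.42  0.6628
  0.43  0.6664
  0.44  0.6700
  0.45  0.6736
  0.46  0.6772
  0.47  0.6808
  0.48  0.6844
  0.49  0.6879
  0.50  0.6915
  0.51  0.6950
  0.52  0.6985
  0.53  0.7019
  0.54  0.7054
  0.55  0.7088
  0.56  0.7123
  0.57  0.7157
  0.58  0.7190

σ√T = 0.46 × 0.8165 = 0.3756
d₁ = [ln(62/72) + (0.03 + 0.46²/2)·0.6667] / 0.3756 = [-0.1495 + 0.0905] / 0.3756 = -0.1571 ≈ -0.16
d₂ = d₁ − σ√T = -0.1571 − 0.3756 = -0.5327 ≈ -0.53
exp(−rT) = exp(−0.03·0.6667) = 0.9802
N(−d₂) = N(0.53) = 0.7019;  N(−d₁) = N(0.16) = 0.5636
P = 72·0.9802·0.7019 − 62·0.5636 = 49.5362 − 34.9432 = 14.5930

£14.59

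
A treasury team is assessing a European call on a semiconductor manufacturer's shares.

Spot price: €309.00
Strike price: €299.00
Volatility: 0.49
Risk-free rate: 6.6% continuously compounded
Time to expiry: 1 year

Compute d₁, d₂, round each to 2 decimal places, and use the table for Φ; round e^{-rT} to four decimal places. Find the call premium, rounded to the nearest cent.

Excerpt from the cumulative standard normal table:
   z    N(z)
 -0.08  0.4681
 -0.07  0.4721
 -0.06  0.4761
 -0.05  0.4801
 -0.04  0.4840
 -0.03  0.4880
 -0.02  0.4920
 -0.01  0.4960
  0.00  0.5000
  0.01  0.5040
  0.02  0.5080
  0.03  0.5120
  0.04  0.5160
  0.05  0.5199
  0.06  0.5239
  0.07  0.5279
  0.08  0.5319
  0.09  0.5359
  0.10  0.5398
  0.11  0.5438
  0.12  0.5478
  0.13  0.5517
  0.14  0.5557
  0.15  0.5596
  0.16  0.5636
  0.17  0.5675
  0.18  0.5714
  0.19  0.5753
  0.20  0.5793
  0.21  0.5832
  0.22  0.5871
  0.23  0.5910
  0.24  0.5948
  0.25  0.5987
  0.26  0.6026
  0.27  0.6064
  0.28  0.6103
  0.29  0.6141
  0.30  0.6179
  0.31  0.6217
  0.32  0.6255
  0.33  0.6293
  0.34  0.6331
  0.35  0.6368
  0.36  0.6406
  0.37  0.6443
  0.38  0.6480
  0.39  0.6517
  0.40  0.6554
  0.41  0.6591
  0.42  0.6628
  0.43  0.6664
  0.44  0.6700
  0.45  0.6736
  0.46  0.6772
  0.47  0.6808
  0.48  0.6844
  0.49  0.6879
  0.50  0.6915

€72.67

T = 1;  σ√T = 0.4900
d₁ = [ln(309/299) + (0.066 + 0.49²/2)·1] / 0.4900 = [0.0329 + 0.1860] / 0.4900 = 0.4468 ⇒ 0.45
d₂ = d₁ − σ√T = 0.4468 − 0.4900 = -0.0432 ⇒ -0.04
exp(−rT) = exp(−0.066·1) = 0.9361
C = 309·N(0.45) − 299·0.9361·N(-0.04) = 309·0.6736 − 299·0.9361·0.4840 = 208.1424 − 135.4686 = 72.6738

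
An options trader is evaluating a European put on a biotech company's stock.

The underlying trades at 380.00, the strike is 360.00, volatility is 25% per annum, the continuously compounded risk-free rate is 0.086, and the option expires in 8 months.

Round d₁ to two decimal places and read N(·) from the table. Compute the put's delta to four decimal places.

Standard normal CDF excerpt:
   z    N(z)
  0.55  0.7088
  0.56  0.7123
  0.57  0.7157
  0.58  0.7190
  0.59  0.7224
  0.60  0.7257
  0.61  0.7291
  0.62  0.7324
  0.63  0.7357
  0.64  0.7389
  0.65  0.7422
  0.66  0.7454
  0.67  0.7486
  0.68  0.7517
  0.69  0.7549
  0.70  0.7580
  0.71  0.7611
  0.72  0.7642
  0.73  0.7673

-0.2578

σ√T = 0.25·√0.6667 = 0.2041
d₁ = [ln(380/360) + (0.086 + 0.25²/2)·0.6667] / 0.2041 = [0.0541 + 0.0782] / 0.2041 = 0.6478 which rounds to 0.65
N(d₁) = N(0.65) = 0.7422
Δ_put = N(d₁) − 1 = 0.7422 − 1 = -0.2578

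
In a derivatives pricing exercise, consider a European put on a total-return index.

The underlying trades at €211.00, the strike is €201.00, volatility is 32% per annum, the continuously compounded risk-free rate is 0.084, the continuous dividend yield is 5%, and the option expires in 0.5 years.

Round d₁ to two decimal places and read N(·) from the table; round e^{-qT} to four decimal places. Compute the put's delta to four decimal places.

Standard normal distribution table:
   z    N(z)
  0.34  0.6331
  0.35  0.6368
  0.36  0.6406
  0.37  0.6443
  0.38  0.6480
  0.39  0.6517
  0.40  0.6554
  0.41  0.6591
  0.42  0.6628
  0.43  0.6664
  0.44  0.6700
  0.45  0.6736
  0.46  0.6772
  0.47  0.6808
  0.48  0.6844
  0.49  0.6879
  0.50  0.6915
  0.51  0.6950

σ√T = 0.32·√0.5 = 0.2263
ln(S/K) + (r − q + σ²/2)T = ln(211/201) + (0.084 − 0.05 + 0.32²/2)·0.5 = 0.0486 + 0.0426 = 0.0912
d₁ = 0.0912 / 0.2263 = 0.4028 ≈ 0.40
N(d₁) = N(0.40) = 0.6554
Δ_put = e^(−qT)·(N(d₁) − 1) = 0.9753·(0.6554 − 1) = -0.3361

-0.3361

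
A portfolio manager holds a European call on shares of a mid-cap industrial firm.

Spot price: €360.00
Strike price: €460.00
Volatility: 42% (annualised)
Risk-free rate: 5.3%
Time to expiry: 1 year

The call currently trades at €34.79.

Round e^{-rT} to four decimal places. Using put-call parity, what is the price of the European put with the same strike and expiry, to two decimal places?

€111.05

e^(−rT) = e^(−0.053·1) = 0.9484
Put-call parity: C − P = S − K·e^(−rT) = 360 − 460·0.9484 = 360 − 436.2640 = -76.2640
P = C − (C − P) = 34.79 − (-76.2640) = 111.0540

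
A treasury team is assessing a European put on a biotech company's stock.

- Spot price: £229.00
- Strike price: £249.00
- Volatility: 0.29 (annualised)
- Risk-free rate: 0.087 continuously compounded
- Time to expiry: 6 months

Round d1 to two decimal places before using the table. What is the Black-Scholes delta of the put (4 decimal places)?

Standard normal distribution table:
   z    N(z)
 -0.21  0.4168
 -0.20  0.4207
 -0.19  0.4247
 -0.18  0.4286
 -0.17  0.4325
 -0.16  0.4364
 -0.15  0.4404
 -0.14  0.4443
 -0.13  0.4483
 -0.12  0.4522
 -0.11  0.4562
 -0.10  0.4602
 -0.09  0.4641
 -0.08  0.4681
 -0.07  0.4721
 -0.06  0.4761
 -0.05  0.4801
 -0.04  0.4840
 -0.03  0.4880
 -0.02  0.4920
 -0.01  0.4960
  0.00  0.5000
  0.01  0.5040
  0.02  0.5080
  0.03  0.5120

-0.5359

T = 0.5;  σ√T = 0.2051
d₁ = [ln(229/249) + (0.087 + ½·0.29²)·0.5] / (σ√T) = (-0.0837 + 0.0645) / 0.2051 = -0.0937 ≈ -0.09
N(d₁) = N(-0.09) = 0.4641
Δ_put = N(d₁) − 1 = 0.4641 − 1 = -0.5359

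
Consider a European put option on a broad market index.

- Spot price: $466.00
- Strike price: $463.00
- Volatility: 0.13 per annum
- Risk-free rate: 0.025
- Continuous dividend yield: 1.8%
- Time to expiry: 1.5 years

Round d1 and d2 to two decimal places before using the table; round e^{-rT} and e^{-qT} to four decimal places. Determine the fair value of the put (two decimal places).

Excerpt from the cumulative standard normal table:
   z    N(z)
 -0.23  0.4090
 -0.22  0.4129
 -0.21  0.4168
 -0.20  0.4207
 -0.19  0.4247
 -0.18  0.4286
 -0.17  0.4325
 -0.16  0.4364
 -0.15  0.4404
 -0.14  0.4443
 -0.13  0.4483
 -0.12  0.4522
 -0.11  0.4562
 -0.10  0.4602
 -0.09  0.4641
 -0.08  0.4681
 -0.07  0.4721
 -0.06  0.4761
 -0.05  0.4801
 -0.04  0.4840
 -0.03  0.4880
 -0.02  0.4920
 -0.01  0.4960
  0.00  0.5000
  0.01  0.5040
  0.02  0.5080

σ√T = 0.13 × 1.2247 = 0.1592
d₁ = [ln(466/463) + (0.025 − 0.018 + 0.13²/2)·1.5] / 0.1592 = [0.0065 + 0.0232] / 0.1592 = 0.1861 ≈ 0.19
d₂ = d₁ − σ√T = 0.1861 − 0.1592 = 0.0269 ≈ 0.03
e^(−qT) = e^(−0.018·1.5) = 0.9734;  e^(−rT) = e^(−0.025·1.5) = 0.9632
N(−d₂) = N(-0.03) = 0.4880;  N(−d₁) = N(-0.19) = 0.4247
P = 463·0.9632·0.4880 − 466·0.9734·0.4247 = 217.6293 − 192.6458 = 24.9835

$24.98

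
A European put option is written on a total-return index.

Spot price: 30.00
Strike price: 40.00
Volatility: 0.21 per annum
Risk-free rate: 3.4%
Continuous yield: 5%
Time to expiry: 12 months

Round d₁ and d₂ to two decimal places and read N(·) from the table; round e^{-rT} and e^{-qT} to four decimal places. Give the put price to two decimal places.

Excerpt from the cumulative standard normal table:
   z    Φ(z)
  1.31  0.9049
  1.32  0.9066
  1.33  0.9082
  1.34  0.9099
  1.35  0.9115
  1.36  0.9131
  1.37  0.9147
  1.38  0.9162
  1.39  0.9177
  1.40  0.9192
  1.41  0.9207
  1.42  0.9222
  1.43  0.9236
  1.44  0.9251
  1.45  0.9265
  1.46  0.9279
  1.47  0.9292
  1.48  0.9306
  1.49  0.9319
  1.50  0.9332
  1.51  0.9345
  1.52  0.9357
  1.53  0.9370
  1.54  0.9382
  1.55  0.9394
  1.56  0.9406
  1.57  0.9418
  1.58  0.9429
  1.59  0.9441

σ√T = 0.21·√1 = 0.2100
ln(S/K) + (r − q + σ²/2)T = ln(30/40) + (0.034 − 0.05 + 0.21²/2)·1 = -0.2877 + 0.0060 = -0.2816
d₁ = -0.2816 / 0.2100 = -1.3411 which rounds to -1.34
d₂ = d₁ − σ√T = -1.3411 − 0.2100 = -1.5511 which rounds to -1.55
exp(−qT) = exp(−0.05·1) = 0.9512;  exp(−rT) = exp(−0.034·1) = 0.9666
N(−d₂) = N(1.55) = 0.9394;  N(−d₁) = N(1.34) = 0.9099
P = 40·0.9666·0.9394 − 30·0.9512·0.9099 = 36.3210 − 25.9649 = 10.3561

10.36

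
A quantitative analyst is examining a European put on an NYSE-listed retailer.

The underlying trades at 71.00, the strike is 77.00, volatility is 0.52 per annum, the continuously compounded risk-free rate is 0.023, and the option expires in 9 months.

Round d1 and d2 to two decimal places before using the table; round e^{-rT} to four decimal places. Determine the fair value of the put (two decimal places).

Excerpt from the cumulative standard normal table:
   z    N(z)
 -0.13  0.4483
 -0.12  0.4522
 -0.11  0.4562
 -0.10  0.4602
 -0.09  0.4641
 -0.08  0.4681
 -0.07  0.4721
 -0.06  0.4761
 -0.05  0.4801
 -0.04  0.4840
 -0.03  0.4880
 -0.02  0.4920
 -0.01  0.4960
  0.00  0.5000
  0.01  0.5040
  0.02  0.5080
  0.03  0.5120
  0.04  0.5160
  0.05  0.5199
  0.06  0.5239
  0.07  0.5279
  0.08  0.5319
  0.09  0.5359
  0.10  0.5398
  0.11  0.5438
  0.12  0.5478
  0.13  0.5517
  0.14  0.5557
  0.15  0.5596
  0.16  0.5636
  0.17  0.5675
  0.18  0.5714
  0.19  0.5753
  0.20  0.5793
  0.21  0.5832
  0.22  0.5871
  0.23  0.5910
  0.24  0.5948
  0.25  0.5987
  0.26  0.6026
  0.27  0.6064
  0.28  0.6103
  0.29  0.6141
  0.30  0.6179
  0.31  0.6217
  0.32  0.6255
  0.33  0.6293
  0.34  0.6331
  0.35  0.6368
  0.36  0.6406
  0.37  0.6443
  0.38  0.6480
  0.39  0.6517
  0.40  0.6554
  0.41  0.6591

σ√T = 0.52 × 0.8660 = 0.4503
ln(S/K) + (r + σ²/2)T = ln(71/77) + (0.023 + 0.52²/2)·0.75 = -0.0811 + 0.1187 = 0.0375
d₁ = 0.0375 / 0.4503 = 0.0833 ⇒ 0.08
d₂ = d₁ − σ√T = 0.0833 − 0.4503 = -0.3670 ⇒ -0.37
e^(−rT) = e^(−0.023·0.75) = 0.9829
P = 77·0.9829·N(0.37) − 71·N(-0.08) = 77·0.9829·0.6443 − 71·0.4681 = 48.7628 − 33.2351 = 15.5277

15.53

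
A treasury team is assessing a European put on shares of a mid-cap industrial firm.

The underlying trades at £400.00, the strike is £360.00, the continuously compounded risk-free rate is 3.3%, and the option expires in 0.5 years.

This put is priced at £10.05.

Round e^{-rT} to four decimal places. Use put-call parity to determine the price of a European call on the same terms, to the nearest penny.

exp(−rT) = exp(−0.033·0.5) = 0.9836
Put-call parity: C − P = S − K·e^(−rT) = 400 − 360·0.9836 = 400 − 354.0960 = 45.9040
C = P + (C − P) = 10.05 + (45.9040) = 55.9540

£55.95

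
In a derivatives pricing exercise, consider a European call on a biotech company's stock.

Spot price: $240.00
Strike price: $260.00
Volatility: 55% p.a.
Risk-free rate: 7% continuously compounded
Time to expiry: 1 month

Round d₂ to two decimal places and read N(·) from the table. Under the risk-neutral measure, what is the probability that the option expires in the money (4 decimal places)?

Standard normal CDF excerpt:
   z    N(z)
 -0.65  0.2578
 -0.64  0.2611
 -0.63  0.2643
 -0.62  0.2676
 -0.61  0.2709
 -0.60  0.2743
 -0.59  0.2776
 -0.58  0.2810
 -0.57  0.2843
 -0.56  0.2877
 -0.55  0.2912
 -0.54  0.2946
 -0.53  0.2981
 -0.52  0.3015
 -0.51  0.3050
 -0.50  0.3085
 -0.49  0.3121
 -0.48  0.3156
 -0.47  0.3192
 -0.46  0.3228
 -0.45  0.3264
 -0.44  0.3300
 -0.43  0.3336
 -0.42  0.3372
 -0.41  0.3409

σ√T = 0.55 × 0.2887 = 0.1588
d₁ = [ln(240/260) + (0.07 + 0.55²/2)·0.08333] / 0.1588 = [-0.0800 + 0.0184] / 0.1588 = -0.3880 ≈ -0.39
d₂ = d₁ − σ√T = -0.3880 − 0.1588 = -0.5468 ≈ -0.55
Pr(exercise) under Q = N(d₂) = 0.2912

0.2912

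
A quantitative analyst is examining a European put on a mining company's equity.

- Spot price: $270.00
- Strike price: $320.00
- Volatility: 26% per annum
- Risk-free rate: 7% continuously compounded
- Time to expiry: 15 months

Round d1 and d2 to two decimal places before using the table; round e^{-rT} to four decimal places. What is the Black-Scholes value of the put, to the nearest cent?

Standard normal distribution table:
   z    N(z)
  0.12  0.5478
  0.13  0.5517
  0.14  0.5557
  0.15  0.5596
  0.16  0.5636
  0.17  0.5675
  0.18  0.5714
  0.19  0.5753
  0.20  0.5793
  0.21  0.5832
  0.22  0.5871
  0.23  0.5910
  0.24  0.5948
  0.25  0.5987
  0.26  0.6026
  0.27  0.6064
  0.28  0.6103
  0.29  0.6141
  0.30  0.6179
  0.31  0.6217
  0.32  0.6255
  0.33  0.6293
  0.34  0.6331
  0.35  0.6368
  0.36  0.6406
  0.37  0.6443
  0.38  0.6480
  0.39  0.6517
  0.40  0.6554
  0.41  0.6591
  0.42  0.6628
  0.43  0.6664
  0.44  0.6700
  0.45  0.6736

σ√T = 0.26·√1.25 = 0.2907
d₁ = [ln(270/320) + (0.07 + 0.26²/2)·1.25] / 0.2907 = [-0.1699 + 0.1298] / 0.2907 = -0.1381 → -0.14
d₂ = d₁ − σ√T = -0.1381 − 0.2907 = -0.4288 → -0.43
e^(−rT) = e^(−0.07·1.25) = 0.9162
N(−d₂) = N(0.43) = 0.6664;  N(−d₁) = N(0.14) = 0.5557
P = 320·0.9162·0.6664 − 270·0.5557 = 195.3778 − 150.0390 = 45.3388

$45.34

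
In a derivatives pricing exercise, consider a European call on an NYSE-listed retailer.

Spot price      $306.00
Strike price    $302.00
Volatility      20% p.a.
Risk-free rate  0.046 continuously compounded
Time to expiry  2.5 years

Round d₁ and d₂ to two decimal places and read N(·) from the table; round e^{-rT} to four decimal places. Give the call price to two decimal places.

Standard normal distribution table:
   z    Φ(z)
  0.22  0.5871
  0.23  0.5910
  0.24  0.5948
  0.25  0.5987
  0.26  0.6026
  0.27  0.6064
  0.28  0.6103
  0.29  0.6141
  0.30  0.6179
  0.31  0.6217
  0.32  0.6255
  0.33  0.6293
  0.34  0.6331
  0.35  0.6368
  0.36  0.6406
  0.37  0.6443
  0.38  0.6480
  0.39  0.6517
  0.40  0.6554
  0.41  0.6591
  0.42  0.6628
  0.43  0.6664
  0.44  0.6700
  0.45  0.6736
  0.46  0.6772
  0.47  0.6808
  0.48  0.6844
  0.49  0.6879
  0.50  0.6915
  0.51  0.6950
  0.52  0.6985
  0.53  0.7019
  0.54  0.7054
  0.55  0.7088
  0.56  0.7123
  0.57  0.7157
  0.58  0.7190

T = 2.5;  σ√T = 0.3162
d₁ = [ln(306/302) + (0.046 + 0.2²/2)·2.5] / 0.3162 = [0.0132 + 0.1650] / 0.3162 = 0.5634 which rounds to 0.56
d₂ = d₁ − σ√T = 0.5634 − 0.3162 = 0.2472 which rounds to 0.25
e^(−rT) = e^(−0.046·2.5) = 0.8914
N(d₁) = N(0.56) = 0.7123;  N(d₂) = N(0.25) = 0.5987
C = 306·0.7123 − 302·0.8914·0.5987 = 217.9638 − 161.1717 = 56.7921

$56.79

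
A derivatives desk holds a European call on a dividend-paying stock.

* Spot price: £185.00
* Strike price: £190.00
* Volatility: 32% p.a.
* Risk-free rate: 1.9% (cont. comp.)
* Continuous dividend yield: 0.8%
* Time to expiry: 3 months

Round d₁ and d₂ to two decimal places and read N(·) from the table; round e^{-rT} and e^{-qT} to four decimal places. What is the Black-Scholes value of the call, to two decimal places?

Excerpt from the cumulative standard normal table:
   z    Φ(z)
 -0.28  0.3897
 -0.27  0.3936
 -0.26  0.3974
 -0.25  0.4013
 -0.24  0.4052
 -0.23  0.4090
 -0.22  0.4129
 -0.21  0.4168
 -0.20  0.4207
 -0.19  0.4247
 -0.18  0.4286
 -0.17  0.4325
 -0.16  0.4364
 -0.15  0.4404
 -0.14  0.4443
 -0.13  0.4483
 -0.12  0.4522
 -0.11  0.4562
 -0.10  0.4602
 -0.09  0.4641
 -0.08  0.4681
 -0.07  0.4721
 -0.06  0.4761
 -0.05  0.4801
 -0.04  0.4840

£9.82

σ√T = 0.32·√0.25 = 0.1600
ln(S/K) + (r − q + σ²/2)T = ln(185/190) + (0.019 − 0.008 + 0.32²/2)·0.25 = -0.0267 + 0.0156 = -0.0111
d₁ = -0.0111 / 0.1600 = -0.0695 → -0.07
d₂ = d₁ − σ√T = -0.0695 − 0.1600 = -0.2295 → -0.23
e^(−qT) = e^(−0.008·0.25) = 0.9980;  e^(−rT) = e^(−0.019·0.25) = 0.9953
C = 185·0.9980·N(-0.07) − 190·0.9953·N(-0.23) = 185·0.9980·0.4721 − 190·0.9953·0.4090 = 87.1638 − 77.3448 = 9.8191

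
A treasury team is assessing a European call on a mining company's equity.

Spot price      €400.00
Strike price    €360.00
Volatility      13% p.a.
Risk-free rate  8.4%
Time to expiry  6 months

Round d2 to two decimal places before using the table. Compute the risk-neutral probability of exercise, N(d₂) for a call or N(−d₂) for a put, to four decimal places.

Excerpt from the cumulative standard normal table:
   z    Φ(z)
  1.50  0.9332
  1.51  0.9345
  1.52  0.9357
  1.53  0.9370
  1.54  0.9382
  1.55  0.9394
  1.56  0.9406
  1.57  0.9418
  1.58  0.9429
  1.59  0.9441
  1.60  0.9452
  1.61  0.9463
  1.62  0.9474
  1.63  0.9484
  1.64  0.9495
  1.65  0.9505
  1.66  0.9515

σ√T = 0.13·√0.5 = 0.0919
ln(S/K) + (r + σ²/2)T = ln(400/360) + (0.084 + 0.13²/2)·0.5 = 0.1054 + 0.0462 = 0.1516
d₁ = 0.1516 / 0.0919 = 1.6490 ⇒ 1.65
d₂ = d₁ − σ√T = 1.6490 − 0.0919 = 1.5571 ⇒ 1.56
Risk-neutral Pr[S_T > K] = N(d₂) = N(1.56) = 0.9406

0.9406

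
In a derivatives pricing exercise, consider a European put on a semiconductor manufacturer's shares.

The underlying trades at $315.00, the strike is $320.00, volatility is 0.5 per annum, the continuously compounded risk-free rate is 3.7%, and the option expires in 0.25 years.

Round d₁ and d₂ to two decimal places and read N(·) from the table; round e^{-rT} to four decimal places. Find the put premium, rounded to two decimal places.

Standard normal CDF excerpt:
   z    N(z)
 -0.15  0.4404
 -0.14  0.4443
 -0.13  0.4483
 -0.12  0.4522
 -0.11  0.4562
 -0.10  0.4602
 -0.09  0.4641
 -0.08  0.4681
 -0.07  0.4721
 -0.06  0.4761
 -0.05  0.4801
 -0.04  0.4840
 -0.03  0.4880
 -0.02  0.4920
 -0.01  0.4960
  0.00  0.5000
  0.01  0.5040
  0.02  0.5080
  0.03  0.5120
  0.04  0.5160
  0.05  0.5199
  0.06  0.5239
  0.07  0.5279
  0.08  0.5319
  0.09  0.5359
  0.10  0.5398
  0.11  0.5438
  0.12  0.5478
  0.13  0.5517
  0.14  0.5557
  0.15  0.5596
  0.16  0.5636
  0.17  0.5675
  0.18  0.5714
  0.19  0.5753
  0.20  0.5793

$32.46

σ√T = 0.5 × 0.5000 = 0.2500
d₁ = [ln(315/320) + (0.037 + 0.5²/2)·0.25] / 0.2500 = [-0.0157 + 0.0405] / 0.2500 = 0.0990 ≈ 0.10
d₂ = d₁ − σ√T = 0.0990 − 0.2500 = -0.1510 ≈ -0.15
e^(−rT) = e^(−0.037·0.25) = 0.9908
P = 320·0.9908·N(0.15) − 315·N(-0.10) = 320·0.9908·0.5596 − 315·0.4602 = 177.4245 − 144.9630 = 32.4615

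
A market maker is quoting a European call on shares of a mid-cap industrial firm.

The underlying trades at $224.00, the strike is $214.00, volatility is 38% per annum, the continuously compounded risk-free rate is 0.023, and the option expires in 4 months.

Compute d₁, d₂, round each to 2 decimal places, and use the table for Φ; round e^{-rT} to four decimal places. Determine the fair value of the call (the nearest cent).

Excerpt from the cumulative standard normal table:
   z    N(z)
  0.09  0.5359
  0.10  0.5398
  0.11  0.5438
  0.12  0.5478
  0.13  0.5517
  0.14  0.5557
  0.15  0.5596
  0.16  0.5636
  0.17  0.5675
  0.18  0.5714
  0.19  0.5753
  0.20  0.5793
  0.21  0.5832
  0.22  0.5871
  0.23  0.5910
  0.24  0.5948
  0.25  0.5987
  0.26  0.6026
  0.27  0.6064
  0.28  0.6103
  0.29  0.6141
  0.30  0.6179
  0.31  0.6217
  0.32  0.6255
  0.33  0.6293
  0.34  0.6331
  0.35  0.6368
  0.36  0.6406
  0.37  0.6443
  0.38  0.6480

$25.48

T = 0.3333;  σ√T = 0.2194
d₁ = [ln(224/214) + (0.023 + 0.38²/2)·0.3333] / 0.2194 = [0.0457 + 0.0317] / 0.2194 = 0.3528 ⇒ 0.35
d₂ = d₁ − σ√T = 0.3528 − 0.2194 = 0.1334 ⇒ 0.13
e^(−rT) = e^(−0.023·0.3333) = 0.9924
C = 224·N(0.35) − 214·0.9924·N(0.13) = 224·0.6368 − 214·0.9924·0.5517 = 142.6432 − 117.1665 = 25.4767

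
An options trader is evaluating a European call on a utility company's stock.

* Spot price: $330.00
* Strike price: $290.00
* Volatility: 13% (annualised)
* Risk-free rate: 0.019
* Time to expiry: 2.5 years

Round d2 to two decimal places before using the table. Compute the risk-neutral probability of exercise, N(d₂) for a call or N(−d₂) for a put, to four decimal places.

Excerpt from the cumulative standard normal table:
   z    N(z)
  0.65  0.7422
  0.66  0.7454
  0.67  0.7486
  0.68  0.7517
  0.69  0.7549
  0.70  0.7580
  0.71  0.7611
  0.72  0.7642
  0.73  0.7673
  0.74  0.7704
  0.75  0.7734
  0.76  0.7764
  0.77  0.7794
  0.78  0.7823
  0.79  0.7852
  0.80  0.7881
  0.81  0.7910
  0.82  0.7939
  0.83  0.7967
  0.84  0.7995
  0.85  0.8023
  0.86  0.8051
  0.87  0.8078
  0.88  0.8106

σ√T = 0.13·√2.5 = 0.2055
ln(S/K) + (r + σ²/2)T = ln(330/290) + (0.019 + 0.13²/2)·2.5 = 0.1292 + 0.0686 = 0.1978
d₁ = 0.1978 / 0.2055 = 0.9625 ≈ 0.96
d₂ = d₁ − σ√T = 0.9625 − 0.2055 = 0.7569 ≈ 0.76
Pr(exercise) under Q = N(d₂) = 0.7764

0.7764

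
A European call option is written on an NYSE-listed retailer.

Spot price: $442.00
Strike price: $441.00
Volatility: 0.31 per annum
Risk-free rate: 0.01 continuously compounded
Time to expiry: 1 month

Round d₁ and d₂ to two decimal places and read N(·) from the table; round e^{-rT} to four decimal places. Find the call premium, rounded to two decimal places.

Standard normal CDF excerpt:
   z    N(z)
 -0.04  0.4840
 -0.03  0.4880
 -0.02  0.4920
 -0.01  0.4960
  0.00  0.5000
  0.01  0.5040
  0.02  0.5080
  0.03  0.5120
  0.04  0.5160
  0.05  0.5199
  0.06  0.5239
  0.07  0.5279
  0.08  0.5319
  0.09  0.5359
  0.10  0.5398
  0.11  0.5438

$16.54

σ√T = 0.31·√0.08333 = 0.0895
d₁ = [ln(442/441) + (0.01 + ½·0.31²)·0.08333] / (σ√T) = (0.0023 + 0.0048) / 0.0895 = 0.0794 ≈ 0.08
d₂ = 0.0794 − 0.0895 = -0.0101 ≈ -0.01
e^(−rT) = e^(−0.01·0.08333) = 0.9992
C = 442·N(0.08) − 441·0.9992·N(-0.01) = 442·0.5319 − 441·0.9992·0.4960 = 235.0998 − 218.5610 = 16.5388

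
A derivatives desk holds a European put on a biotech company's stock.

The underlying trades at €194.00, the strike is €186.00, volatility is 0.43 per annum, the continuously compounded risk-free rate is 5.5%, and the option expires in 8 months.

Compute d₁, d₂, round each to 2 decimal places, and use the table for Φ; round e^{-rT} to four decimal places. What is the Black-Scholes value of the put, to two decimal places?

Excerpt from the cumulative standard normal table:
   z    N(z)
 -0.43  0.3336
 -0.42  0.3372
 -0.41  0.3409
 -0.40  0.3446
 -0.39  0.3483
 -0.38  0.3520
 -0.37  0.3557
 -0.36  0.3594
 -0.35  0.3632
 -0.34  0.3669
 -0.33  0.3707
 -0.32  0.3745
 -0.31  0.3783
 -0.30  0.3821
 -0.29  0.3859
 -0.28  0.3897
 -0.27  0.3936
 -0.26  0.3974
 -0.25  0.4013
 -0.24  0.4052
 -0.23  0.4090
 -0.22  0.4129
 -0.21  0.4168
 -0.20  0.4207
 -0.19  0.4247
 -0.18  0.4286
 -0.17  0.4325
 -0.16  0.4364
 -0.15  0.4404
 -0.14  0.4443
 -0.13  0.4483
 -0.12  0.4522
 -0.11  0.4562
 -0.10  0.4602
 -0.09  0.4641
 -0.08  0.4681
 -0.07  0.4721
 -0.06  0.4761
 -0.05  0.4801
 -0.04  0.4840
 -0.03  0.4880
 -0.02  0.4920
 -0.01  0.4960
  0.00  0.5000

€19.23

T = 0.6667;  σ√T = 0.3511
ln(S/K) + (r + σ²/2)T = ln(194/186) + (0.055 + 0.43²/2)·0.6667 = 0.0421 + 0.0983 = 0.1404
d₁ = 0.1404 / 0.3511 = 0.3999 ≈ 0.40
d₂ = d₁ − σ√T = 0.3999 − 0.3511 = 0.0488 ≈ 0.05
exp(−rT) = exp(−0.055·0.6667) = 0.9640
N(−d₂) = N(-0.05) = 0.4801;  N(−d₁) = N(-0.40) = 0.3446
P = 186·0.9640·0.4801 − 194·0.3446 = 86.0839 − 66.8524 = 19.2315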